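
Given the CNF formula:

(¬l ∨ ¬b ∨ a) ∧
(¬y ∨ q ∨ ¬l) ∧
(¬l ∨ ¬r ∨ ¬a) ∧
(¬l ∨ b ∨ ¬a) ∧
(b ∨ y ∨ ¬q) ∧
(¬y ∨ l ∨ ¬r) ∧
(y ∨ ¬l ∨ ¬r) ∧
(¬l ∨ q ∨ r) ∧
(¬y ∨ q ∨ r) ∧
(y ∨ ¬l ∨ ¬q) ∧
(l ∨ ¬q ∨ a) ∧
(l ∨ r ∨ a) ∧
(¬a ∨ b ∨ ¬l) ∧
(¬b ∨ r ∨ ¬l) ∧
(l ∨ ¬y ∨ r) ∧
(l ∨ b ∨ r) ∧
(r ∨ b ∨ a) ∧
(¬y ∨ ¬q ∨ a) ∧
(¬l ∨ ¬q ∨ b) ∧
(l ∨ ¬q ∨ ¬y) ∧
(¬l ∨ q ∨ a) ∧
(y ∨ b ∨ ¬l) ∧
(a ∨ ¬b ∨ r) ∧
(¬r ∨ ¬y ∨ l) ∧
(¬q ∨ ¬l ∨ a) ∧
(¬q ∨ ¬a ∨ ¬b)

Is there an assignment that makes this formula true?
Yes

Yes, the formula is satisfiable.

One satisfying assignment is: b=True, y=False, l=False, r=False, a=True, q=False

Verification: With this assignment, all 26 clauses evaluate to true.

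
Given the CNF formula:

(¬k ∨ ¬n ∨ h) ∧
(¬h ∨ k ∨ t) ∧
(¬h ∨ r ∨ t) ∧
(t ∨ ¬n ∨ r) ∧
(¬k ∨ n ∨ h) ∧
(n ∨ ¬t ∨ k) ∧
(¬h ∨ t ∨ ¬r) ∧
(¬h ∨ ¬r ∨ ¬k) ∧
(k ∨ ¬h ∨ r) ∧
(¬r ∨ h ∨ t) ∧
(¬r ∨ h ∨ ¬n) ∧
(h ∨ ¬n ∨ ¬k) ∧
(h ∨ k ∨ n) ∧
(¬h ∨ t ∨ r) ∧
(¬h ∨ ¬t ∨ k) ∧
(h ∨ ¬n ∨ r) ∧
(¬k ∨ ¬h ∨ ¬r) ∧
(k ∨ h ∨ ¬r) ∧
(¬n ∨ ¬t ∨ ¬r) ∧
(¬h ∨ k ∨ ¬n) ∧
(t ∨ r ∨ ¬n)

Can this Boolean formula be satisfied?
Yes

Yes, the formula is satisfiable.

One satisfying assignment is: k=True, t=True, r=False, h=True, n=False

Verification: With this assignment, all 21 clauses evaluate to true.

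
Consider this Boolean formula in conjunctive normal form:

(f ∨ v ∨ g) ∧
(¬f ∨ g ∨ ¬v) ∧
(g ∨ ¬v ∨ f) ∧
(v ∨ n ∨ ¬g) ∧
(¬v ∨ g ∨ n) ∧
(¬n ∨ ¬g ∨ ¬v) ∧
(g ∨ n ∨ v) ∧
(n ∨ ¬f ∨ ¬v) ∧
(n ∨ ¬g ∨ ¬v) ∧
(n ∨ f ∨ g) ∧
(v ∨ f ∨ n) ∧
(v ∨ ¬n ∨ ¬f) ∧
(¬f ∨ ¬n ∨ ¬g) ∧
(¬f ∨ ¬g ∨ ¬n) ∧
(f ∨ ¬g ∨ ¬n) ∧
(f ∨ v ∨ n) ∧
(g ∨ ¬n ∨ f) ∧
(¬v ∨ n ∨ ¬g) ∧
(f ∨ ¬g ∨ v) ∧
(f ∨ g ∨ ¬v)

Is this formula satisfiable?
No

No, the formula is not satisfiable.

No assignment of truth values to the variables can make all 20 clauses true simultaneously.

The formula is UNSAT (unsatisfiable).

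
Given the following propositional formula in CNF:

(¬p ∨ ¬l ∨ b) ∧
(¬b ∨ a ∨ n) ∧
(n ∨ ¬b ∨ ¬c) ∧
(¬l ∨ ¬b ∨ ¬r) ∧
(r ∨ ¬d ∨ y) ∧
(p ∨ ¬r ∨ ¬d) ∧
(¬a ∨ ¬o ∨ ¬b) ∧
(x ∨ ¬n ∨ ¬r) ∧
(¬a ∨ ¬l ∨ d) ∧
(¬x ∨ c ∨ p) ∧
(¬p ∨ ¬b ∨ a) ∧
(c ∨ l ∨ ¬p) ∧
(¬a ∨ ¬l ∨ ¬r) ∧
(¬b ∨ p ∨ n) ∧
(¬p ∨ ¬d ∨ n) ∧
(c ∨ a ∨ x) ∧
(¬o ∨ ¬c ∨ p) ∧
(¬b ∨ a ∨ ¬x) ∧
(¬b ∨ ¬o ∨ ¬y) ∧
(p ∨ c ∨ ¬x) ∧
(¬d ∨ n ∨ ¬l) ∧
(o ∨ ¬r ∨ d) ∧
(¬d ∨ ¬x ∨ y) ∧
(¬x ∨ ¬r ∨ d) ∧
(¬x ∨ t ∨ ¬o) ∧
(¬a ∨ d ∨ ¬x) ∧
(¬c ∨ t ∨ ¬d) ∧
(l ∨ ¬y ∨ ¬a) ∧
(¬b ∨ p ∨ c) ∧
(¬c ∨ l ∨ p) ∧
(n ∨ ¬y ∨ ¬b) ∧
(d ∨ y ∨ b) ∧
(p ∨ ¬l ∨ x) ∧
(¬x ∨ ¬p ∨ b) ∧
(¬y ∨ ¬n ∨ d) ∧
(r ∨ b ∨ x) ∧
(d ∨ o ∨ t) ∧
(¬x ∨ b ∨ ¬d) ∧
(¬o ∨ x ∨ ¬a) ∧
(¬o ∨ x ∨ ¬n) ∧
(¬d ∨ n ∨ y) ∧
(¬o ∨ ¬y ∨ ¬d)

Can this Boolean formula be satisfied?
Yes

Yes, the formula is satisfiable.

One satisfying assignment is: x=False, b=True, n=True, p=True, r=False, c=False, d=True, t=False, a=True, y=True, o=False, l=True

Verification: With this assignment, all 42 clauses evaluate to true.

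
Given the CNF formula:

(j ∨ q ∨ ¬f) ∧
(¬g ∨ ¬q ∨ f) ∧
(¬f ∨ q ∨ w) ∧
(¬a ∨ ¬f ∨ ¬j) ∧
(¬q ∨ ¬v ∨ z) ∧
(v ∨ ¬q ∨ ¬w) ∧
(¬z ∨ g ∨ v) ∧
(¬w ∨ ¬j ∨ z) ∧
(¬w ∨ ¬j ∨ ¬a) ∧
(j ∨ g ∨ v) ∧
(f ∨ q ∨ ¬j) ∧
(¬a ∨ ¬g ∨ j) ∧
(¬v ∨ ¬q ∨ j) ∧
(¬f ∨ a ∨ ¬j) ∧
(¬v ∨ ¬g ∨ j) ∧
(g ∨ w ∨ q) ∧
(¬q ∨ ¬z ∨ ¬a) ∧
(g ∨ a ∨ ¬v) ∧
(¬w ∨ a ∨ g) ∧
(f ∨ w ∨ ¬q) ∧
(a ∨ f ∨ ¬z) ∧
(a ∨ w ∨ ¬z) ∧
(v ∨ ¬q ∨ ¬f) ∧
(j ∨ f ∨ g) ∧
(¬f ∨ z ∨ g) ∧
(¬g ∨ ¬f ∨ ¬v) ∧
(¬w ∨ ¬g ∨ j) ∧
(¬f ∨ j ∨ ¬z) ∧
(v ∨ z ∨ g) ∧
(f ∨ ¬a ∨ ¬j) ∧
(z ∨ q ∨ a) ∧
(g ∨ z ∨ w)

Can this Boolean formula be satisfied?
No

No, the formula is not satisfiable.

No assignment of truth values to the variables can make all 32 clauses true simultaneously.

The formula is UNSAT (unsatisfiable).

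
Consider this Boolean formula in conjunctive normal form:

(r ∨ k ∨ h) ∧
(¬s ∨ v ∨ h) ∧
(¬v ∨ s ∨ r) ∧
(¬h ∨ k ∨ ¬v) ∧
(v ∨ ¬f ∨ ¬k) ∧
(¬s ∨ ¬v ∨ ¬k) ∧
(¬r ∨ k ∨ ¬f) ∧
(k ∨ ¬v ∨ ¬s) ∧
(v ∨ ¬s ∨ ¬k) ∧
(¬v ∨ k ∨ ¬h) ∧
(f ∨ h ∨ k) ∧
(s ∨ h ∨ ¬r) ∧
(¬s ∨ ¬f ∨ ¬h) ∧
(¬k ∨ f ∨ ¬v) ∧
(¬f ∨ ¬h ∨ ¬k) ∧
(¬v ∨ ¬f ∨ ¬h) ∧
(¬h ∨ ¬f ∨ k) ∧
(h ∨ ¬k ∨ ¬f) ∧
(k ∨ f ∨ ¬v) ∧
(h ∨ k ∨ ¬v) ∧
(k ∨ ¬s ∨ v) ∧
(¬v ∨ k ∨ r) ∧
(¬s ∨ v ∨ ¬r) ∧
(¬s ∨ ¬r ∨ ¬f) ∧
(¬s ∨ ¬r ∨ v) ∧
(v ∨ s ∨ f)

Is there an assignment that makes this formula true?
No

No, the formula is not satisfiable.

No assignment of truth values to the variables can make all 26 clauses true simultaneously.

The formula is UNSAT (unsatisfiable).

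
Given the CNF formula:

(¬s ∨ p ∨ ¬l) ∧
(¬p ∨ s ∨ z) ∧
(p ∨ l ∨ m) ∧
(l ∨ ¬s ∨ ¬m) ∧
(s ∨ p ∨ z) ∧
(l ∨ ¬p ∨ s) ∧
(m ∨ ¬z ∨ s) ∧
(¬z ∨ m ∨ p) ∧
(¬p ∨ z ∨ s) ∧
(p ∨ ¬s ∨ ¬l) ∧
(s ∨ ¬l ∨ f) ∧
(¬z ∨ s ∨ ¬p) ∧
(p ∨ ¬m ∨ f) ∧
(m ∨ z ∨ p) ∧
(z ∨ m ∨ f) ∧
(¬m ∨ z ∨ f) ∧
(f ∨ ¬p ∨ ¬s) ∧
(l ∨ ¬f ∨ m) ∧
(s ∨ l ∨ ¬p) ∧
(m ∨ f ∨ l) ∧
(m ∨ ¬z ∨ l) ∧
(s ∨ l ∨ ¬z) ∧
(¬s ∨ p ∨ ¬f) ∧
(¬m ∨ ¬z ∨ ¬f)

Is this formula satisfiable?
Yes

Yes, the formula is satisfiable.

One satisfying assignment is: f=True, l=True, p=True, z=True, s=True, m=False

Verification: With this assignment, all 24 clauses evaluate to true.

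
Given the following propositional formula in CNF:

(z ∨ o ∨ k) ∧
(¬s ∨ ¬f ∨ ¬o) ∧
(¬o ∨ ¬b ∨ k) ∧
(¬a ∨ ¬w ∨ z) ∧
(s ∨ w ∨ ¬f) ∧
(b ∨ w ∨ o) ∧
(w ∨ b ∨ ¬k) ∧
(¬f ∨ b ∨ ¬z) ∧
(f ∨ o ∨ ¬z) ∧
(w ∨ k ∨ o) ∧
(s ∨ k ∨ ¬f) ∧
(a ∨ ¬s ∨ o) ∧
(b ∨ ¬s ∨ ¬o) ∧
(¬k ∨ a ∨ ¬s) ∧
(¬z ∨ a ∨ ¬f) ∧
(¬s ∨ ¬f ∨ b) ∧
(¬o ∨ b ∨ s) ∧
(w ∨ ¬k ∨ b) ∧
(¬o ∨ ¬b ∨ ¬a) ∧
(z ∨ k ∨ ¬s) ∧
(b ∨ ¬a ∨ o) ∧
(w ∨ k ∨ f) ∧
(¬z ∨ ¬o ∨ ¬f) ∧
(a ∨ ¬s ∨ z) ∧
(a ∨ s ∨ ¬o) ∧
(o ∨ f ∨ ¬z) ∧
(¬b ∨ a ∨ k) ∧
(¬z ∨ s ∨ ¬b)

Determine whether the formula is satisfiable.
Yes

Yes, the formula is satisfiable.

One satisfying assignment is: z=False, w=True, s=False, f=False, o=False, k=True, b=False, a=False

Verification: With this assignment, all 28 clauses evaluate to true.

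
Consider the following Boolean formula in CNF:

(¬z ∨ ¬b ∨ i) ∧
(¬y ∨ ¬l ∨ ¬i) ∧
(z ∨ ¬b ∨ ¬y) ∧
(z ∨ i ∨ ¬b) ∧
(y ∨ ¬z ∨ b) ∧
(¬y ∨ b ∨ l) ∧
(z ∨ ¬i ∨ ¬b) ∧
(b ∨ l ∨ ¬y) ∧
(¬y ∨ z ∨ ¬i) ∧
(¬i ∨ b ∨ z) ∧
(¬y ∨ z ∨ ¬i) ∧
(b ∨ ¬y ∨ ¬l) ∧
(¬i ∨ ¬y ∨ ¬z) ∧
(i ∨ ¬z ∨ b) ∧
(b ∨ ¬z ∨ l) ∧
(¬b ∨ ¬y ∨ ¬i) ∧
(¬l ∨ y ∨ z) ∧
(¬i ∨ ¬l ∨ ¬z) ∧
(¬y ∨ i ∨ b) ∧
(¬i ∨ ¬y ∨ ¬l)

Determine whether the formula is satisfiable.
Yes

Yes, the formula is satisfiable.

One satisfying assignment is: y=False, b=False, i=False, z=False, l=False

Verification: With this assignment, all 20 clauses evaluate to true.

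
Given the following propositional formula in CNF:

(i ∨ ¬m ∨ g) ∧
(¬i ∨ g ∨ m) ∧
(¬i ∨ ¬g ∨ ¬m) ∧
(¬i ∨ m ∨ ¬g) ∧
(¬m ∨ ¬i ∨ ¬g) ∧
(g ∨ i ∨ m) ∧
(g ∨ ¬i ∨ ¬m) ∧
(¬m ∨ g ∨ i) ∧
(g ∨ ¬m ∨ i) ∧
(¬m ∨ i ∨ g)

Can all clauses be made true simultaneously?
Yes

Yes, the formula is satisfiable.

One satisfying assignment is: i=False, m=False, g=True

Verification: With this assignment, all 10 clauses evaluate to true.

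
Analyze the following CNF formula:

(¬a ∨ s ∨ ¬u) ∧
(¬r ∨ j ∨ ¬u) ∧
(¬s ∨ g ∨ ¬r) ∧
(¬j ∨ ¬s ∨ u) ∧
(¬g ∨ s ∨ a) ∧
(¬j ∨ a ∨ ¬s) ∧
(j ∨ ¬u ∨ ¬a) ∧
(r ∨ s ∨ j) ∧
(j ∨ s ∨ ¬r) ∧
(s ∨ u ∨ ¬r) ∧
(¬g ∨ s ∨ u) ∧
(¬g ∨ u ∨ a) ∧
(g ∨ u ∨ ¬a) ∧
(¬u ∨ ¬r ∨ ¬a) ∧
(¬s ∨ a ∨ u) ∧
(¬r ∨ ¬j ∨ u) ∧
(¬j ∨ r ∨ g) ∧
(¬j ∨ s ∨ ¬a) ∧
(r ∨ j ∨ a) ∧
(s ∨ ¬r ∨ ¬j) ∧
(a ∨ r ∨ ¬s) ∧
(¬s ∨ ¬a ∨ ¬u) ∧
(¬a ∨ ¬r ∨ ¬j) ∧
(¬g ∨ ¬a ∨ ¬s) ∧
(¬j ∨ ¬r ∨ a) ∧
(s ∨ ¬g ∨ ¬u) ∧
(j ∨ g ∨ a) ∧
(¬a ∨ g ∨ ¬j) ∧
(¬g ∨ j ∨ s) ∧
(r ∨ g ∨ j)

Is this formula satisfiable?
No

No, the formula is not satisfiable.

No assignment of truth values to the variables can make all 30 clauses true simultaneously.

The formula is UNSAT (unsatisfiable).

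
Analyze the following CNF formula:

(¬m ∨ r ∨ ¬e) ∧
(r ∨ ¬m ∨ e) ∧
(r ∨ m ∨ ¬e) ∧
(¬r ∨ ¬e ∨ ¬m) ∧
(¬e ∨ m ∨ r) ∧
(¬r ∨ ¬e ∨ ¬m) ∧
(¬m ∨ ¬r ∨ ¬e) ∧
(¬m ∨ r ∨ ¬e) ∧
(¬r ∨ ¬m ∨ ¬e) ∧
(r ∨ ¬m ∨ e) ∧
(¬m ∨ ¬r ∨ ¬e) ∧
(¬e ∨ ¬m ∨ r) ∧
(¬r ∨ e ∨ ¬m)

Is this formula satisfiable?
Yes

Yes, the formula is satisfiable.

One satisfying assignment is: m=False, r=False, e=False

Verification: With this assignment, all 13 clauses evaluate to true.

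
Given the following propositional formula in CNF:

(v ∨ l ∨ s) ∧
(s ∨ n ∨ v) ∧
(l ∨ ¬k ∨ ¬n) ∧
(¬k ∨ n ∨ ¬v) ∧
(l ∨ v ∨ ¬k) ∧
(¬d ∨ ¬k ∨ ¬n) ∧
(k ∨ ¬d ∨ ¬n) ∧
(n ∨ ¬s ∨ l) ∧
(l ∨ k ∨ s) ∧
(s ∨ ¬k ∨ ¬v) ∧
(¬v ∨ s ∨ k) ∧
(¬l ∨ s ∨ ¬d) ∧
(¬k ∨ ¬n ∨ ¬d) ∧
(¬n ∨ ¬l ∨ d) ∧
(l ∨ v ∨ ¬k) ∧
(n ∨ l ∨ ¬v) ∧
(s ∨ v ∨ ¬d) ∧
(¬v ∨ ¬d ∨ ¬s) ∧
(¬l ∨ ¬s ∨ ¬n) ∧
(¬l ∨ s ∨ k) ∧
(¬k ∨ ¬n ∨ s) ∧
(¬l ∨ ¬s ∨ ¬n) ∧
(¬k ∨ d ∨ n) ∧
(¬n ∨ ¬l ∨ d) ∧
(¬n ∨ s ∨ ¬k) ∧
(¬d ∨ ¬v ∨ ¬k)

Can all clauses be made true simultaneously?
Yes

Yes, the formula is satisfiable.

One satisfying assignment is: d=False, k=False, l=True, v=False, s=True, n=False

Verification: With this assignment, all 26 clauses evaluate to true.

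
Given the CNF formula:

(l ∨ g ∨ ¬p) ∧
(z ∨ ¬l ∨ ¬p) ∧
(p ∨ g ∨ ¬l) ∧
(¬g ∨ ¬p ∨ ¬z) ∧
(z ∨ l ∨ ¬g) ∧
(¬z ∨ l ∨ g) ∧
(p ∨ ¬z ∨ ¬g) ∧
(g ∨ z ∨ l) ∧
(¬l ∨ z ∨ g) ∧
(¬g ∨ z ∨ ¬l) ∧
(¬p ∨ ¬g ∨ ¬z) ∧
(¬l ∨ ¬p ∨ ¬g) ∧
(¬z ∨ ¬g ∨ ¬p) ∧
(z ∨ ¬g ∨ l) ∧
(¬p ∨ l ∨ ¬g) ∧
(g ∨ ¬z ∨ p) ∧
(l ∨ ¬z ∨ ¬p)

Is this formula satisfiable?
Yes

Yes, the formula is satisfiable.

One satisfying assignment is: l=True, z=True, p=True, g=False

Verification: With this assignment, all 17 clauses evaluate to true.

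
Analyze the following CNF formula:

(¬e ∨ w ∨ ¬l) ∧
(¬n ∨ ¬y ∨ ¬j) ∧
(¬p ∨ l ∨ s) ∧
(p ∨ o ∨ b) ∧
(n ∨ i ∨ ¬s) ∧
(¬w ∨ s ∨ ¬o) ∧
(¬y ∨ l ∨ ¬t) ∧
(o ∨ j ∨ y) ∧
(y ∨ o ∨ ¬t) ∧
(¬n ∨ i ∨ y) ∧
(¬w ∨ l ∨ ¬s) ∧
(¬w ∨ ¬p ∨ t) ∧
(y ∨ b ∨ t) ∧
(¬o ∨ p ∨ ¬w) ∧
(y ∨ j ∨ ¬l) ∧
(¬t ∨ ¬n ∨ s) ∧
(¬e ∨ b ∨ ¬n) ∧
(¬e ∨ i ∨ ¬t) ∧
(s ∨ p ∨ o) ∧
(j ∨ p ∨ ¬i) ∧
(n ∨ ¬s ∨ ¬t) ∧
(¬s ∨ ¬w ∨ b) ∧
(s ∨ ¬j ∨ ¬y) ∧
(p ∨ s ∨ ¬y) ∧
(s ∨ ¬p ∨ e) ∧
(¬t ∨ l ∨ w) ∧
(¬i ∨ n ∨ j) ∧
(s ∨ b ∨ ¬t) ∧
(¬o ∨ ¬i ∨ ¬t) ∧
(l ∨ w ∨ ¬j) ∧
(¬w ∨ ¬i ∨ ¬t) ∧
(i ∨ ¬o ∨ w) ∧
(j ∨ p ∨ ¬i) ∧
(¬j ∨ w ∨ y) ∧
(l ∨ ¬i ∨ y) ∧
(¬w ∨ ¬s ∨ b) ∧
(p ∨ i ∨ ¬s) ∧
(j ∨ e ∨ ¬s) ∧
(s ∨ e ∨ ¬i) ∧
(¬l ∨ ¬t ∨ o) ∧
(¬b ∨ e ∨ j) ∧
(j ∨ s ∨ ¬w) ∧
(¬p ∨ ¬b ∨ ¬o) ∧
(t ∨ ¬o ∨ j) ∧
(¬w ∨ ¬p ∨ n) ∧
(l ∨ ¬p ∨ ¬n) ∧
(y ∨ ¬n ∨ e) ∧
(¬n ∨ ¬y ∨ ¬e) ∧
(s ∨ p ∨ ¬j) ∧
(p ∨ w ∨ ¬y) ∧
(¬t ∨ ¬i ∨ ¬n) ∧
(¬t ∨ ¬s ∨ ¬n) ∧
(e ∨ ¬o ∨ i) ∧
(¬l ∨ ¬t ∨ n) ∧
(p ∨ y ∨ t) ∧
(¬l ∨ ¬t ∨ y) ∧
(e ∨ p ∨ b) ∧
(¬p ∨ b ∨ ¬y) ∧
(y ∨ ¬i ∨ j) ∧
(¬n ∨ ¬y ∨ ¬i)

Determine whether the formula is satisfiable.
Yes

Yes, the formula is satisfiable.

One satisfying assignment is: i=True, w=True, p=False, e=False, t=False, y=True, s=True, l=True, o=False, n=False, b=True, j=True

Verification: With this assignment, all 60 clauses evaluate to true.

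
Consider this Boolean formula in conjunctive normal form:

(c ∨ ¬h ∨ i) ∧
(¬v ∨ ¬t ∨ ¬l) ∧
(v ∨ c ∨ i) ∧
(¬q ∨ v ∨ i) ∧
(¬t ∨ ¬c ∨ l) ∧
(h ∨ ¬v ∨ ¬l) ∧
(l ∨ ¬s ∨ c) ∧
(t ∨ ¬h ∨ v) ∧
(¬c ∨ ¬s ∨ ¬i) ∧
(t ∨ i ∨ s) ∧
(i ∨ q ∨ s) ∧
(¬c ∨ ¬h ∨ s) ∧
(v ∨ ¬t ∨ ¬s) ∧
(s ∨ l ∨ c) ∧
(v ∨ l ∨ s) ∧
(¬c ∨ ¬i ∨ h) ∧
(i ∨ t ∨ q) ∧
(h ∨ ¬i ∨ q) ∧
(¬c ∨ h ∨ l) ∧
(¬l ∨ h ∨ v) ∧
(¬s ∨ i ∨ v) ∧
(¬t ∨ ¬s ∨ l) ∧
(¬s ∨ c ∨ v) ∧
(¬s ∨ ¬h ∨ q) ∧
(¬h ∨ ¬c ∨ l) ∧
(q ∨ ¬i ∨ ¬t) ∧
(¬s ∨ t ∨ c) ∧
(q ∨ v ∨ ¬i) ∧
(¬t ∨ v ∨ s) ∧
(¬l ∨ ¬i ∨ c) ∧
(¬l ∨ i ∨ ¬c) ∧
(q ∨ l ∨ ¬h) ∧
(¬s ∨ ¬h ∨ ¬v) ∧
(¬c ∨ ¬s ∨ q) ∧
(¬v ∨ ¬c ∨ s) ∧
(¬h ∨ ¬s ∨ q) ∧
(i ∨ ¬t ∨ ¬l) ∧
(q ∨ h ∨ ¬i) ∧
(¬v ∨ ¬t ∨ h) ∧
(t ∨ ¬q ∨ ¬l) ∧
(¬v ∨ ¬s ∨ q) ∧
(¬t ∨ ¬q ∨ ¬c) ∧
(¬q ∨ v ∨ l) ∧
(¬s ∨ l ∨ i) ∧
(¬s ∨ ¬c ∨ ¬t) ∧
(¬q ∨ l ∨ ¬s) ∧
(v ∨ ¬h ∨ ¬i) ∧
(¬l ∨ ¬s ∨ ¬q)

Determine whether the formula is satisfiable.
No

No, the formula is not satisfiable.

No assignment of truth values to the variables can make all 48 clauses true simultaneously.

The formula is UNSAT (unsatisfiable).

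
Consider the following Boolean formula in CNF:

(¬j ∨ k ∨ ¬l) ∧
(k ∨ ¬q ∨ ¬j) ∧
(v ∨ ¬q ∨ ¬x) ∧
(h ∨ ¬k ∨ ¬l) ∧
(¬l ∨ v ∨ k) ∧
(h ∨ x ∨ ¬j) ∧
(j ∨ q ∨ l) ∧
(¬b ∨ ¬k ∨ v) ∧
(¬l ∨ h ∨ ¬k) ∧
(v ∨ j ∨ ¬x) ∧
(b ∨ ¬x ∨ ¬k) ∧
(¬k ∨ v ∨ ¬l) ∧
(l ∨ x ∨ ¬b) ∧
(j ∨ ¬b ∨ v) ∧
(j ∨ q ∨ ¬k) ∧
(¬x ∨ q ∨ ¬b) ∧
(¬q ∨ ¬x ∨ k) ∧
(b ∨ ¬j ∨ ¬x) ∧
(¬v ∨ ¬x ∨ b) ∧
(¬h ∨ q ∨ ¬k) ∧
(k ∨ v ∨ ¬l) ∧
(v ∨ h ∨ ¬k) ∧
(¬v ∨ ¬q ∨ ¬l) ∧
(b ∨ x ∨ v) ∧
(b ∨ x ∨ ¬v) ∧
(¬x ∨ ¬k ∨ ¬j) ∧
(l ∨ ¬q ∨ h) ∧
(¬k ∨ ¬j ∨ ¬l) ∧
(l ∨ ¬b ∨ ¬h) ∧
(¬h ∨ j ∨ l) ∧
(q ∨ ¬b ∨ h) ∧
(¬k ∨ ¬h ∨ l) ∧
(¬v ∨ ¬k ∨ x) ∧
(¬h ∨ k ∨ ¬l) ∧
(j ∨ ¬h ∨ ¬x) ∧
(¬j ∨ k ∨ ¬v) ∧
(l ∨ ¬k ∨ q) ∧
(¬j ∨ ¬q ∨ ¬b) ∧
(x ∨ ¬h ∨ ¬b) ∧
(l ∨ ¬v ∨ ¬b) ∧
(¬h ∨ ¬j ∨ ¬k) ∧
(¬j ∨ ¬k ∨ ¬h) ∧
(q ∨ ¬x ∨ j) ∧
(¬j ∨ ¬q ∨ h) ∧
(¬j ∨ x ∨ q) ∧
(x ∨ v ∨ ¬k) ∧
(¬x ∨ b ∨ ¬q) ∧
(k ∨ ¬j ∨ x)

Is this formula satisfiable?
No

No, the formula is not satisfiable.

No assignment of truth values to the variables can make all 48 clauses true simultaneously.

The formula is UNSAT (unsatisfiable).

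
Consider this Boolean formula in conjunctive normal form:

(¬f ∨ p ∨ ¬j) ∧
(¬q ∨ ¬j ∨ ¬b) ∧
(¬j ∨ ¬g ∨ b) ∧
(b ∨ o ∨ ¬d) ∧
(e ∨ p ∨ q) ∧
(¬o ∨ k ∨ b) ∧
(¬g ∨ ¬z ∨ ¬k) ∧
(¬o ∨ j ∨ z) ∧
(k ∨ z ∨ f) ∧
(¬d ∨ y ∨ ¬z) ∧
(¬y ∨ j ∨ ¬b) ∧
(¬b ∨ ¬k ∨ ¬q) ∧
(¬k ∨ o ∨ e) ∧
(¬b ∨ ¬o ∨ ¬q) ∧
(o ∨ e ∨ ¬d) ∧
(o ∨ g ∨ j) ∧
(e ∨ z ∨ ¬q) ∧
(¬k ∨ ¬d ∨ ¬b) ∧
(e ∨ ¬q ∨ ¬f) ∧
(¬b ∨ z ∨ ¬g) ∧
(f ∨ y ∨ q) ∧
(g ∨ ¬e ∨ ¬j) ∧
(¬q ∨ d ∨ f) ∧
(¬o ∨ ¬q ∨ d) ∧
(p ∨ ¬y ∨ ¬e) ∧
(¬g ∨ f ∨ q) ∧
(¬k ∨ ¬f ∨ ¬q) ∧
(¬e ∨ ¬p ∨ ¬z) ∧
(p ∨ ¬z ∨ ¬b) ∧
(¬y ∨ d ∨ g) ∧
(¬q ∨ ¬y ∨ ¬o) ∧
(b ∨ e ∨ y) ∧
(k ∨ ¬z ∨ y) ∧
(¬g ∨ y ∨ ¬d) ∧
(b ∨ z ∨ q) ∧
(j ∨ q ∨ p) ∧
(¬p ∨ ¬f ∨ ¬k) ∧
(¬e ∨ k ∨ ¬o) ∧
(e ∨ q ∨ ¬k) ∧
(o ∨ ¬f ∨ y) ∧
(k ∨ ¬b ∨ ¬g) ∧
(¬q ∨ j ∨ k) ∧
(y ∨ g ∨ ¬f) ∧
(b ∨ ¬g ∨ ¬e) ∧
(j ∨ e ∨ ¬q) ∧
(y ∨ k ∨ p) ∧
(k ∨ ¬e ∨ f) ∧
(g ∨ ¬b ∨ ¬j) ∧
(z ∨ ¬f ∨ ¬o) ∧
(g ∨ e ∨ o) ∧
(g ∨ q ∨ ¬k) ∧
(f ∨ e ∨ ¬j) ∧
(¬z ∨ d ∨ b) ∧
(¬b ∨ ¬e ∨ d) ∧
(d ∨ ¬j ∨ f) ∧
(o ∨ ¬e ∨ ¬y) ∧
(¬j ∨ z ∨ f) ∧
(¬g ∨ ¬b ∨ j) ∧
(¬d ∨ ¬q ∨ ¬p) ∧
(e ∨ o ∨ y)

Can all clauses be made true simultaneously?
No

No, the formula is not satisfiable.

No assignment of truth values to the variables can make all 60 clauses true simultaneously.

The formula is UNSAT (unsatisfiable).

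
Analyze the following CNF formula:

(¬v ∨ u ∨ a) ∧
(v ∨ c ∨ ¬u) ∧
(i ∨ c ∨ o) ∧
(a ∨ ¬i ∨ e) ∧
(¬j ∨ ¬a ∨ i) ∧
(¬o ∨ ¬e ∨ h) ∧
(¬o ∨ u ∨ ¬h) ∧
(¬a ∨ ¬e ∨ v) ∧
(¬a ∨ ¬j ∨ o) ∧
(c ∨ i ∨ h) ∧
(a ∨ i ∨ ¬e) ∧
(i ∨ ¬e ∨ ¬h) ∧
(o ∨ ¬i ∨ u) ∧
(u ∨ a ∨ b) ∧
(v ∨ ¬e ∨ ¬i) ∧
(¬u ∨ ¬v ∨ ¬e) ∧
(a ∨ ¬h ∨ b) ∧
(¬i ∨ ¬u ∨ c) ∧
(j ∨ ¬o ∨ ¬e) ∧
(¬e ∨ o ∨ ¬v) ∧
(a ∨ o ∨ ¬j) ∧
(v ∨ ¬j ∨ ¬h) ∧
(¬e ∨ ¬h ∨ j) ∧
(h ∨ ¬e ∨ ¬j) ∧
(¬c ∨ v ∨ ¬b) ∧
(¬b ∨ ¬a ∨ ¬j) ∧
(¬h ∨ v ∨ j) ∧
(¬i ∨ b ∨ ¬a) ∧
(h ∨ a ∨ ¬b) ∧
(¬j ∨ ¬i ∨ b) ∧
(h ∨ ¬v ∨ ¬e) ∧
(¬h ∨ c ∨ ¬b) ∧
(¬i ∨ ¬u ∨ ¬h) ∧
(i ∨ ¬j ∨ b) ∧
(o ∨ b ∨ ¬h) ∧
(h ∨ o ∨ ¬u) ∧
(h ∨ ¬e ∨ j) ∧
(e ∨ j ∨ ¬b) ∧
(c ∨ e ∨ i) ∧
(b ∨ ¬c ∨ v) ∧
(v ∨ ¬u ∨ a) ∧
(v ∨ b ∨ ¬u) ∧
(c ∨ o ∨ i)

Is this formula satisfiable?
Yes

Yes, the formula is satisfiable.

One satisfying assignment is: i=False, o=False, e=False, b=False, j=False, v=True, h=False, a=True, c=True, u=False

Verification: With this assignment, all 43 clauses evaluate to true.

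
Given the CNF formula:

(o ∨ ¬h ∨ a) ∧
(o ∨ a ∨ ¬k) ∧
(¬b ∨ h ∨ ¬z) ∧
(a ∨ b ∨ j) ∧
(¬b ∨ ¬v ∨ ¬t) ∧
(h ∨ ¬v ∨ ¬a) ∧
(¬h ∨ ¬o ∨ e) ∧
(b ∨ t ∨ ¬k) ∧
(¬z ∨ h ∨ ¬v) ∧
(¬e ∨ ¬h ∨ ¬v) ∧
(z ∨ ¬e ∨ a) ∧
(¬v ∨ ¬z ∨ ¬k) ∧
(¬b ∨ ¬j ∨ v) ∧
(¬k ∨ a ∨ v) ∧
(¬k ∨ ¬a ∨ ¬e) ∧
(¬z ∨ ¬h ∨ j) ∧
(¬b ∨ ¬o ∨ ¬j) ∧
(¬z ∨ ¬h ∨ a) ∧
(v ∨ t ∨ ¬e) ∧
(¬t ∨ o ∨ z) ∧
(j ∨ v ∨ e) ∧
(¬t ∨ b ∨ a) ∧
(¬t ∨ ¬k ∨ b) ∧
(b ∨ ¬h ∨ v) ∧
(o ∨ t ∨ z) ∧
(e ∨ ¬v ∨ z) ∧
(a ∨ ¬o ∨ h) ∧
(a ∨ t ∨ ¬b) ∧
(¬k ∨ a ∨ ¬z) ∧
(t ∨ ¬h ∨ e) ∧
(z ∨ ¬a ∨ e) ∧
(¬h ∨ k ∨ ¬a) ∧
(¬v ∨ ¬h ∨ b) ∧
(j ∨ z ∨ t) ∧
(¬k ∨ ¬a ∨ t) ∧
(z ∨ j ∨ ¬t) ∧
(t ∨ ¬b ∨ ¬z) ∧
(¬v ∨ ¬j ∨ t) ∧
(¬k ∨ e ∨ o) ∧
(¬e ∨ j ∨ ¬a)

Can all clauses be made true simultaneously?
Yes

Yes, the formula is satisfiable.

One satisfying assignment is: j=True, h=False, o=False, k=False, z=True, t=False, v=False, b=False, a=True, e=False

Verification: With this assignment, all 40 clauses evaluate to true.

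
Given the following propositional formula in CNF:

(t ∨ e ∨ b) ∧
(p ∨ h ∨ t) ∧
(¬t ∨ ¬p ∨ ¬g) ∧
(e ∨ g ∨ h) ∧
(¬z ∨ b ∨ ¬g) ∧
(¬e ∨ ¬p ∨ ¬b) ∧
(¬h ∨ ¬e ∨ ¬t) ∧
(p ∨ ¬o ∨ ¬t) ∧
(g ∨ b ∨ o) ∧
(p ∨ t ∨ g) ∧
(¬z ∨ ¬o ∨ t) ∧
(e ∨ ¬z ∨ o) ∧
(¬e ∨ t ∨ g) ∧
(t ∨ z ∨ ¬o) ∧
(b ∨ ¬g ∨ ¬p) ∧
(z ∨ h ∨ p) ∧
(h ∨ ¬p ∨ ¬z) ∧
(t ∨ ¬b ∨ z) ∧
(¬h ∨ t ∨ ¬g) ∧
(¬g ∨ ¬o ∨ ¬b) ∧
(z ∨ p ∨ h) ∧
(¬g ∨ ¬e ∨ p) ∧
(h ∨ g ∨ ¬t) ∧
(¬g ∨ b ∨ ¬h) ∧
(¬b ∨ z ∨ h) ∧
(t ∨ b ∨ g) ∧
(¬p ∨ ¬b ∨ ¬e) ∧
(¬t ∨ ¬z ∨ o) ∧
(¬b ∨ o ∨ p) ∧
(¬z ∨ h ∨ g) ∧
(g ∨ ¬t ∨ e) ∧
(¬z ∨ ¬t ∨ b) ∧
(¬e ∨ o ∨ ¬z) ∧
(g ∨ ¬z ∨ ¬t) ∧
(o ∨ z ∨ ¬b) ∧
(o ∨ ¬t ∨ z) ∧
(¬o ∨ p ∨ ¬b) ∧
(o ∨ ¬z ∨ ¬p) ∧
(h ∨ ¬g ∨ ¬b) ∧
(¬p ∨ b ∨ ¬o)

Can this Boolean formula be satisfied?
No

No, the formula is not satisfiable.

No assignment of truth values to the variables can make all 40 clauses true simultaneously.

The formula is UNSAT (unsatisfiable).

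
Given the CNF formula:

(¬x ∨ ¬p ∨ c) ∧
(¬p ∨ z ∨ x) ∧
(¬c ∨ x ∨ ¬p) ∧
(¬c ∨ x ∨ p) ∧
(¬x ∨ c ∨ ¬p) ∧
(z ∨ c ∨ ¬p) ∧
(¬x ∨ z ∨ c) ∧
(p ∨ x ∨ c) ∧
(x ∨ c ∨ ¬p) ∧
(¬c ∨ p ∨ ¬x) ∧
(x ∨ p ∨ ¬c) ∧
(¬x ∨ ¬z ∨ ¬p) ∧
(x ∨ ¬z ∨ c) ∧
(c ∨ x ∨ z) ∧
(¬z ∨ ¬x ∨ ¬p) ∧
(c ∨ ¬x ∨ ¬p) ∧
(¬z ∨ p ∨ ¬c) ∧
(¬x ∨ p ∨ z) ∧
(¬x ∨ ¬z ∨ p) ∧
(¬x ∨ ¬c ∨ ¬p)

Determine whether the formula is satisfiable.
No

No, the formula is not satisfiable.

No assignment of truth values to the variables can make all 20 clauses true simultaneously.

The formula is UNSAT (unsatisfiable).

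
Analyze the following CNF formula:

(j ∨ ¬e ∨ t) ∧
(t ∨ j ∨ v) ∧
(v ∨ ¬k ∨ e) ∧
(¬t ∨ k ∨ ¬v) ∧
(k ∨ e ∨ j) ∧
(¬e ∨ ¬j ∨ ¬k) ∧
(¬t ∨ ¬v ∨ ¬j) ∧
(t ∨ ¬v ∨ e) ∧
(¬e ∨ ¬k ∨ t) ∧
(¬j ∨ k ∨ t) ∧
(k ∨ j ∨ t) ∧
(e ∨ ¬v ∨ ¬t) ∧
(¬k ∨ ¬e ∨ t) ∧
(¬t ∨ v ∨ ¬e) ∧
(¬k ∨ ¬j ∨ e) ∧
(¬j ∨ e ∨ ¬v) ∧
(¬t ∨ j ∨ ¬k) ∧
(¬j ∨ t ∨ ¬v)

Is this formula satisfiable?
Yes

Yes, the formula is satisfiable.

One satisfying assignment is: t=True, j=True, e=False, v=False, k=False

Verification: With this assignment, all 18 clauses evaluate to true.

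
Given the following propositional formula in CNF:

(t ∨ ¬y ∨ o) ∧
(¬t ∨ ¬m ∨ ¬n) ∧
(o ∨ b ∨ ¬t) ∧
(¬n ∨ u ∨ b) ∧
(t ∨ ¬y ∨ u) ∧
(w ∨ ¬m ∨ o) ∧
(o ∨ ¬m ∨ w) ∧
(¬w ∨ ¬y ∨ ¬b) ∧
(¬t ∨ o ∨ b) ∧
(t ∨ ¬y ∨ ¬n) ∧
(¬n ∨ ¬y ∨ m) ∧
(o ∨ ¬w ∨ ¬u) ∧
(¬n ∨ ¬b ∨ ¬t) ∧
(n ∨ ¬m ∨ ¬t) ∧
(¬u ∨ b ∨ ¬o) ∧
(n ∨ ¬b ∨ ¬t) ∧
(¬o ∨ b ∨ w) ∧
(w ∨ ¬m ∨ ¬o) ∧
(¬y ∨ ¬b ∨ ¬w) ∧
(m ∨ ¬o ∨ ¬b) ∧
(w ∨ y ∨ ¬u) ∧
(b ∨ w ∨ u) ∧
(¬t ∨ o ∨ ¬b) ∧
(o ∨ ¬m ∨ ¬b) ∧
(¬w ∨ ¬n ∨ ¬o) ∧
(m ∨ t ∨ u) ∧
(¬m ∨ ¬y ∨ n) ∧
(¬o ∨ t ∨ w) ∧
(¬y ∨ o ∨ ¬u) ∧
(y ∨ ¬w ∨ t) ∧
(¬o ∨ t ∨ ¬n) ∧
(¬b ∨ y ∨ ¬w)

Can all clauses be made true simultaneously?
Yes

Yes, the formula is satisfiable.

One satisfying assignment is: u=False, w=True, o=True, m=False, y=True, t=True, n=False, b=False

Verification: With this assignment, all 32 clauses evaluate to true.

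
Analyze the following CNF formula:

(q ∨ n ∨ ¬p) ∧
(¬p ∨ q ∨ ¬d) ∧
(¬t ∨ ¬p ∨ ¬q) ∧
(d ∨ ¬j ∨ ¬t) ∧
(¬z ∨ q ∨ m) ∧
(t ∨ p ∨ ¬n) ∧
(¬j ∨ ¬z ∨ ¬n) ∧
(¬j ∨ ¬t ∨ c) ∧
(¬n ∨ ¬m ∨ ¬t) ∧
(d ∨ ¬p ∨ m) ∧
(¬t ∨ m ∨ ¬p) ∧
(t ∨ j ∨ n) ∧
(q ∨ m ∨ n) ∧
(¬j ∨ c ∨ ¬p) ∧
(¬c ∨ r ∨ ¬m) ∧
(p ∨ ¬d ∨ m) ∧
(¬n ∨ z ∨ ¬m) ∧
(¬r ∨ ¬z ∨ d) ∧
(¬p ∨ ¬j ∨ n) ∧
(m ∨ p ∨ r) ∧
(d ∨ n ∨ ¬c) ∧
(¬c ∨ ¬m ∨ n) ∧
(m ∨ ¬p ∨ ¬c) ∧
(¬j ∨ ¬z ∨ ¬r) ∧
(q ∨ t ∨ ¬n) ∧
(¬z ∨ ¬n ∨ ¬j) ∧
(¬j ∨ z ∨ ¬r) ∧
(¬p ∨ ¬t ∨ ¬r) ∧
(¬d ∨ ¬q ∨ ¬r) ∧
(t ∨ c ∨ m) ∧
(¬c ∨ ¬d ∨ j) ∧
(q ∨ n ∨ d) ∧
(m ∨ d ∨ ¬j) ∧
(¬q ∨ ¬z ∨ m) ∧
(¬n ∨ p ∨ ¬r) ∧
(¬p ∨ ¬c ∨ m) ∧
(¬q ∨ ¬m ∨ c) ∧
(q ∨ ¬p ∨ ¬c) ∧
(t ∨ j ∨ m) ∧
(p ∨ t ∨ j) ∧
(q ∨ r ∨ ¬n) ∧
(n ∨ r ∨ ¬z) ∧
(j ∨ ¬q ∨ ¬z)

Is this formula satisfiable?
Yes

Yes, the formula is satisfiable.

One satisfying assignment is: m=False, n=False, t=True, q=True, c=False, p=False, j=False, d=False, r=True, z=False

Verification: With this assignment, all 43 clauses evaluate to true.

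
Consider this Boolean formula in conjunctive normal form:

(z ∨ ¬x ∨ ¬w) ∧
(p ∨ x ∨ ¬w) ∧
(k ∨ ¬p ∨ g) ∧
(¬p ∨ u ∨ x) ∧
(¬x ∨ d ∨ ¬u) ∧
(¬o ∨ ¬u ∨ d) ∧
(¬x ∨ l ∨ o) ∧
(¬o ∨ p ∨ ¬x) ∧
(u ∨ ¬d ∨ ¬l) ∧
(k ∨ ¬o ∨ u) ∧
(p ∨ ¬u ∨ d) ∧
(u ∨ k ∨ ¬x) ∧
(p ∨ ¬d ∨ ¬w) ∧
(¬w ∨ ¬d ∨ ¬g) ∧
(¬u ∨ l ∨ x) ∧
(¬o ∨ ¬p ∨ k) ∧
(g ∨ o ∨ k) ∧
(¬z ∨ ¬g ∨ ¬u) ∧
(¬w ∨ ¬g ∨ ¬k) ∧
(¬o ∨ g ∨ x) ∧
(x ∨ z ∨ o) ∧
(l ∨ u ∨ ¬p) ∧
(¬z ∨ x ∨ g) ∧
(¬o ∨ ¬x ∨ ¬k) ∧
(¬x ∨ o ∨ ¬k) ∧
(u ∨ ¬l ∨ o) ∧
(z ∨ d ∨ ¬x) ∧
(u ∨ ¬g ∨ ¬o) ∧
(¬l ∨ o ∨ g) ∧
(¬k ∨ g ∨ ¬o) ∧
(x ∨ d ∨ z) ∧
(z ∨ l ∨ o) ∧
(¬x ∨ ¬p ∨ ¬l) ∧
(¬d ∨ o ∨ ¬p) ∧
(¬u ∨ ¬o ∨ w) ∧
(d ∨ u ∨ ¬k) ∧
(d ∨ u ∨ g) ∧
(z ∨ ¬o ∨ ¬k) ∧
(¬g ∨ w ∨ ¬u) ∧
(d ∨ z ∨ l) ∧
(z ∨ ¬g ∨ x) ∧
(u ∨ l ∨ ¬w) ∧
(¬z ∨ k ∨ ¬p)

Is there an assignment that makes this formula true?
Yes

Yes, the formula is satisfiable.

One satisfying assignment is: k=False, x=False, u=False, l=False, p=False, g=True, z=True, o=False, w=False, d=False

Verification: With this assignment, all 43 clauses evaluate to true.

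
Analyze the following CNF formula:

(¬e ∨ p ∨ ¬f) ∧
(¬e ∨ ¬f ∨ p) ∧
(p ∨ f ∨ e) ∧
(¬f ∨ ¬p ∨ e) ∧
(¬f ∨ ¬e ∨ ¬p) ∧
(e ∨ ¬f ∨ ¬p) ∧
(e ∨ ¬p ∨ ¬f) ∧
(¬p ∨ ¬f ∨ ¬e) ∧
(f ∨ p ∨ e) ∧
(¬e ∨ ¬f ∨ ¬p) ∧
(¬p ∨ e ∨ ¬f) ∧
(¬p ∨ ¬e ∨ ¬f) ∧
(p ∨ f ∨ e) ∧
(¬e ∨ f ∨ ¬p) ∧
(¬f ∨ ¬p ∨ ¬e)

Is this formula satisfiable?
Yes

Yes, the formula is satisfiable.

One satisfying assignment is: f=False, e=True, p=False

Verification: With this assignment, all 15 clauses evaluate to true.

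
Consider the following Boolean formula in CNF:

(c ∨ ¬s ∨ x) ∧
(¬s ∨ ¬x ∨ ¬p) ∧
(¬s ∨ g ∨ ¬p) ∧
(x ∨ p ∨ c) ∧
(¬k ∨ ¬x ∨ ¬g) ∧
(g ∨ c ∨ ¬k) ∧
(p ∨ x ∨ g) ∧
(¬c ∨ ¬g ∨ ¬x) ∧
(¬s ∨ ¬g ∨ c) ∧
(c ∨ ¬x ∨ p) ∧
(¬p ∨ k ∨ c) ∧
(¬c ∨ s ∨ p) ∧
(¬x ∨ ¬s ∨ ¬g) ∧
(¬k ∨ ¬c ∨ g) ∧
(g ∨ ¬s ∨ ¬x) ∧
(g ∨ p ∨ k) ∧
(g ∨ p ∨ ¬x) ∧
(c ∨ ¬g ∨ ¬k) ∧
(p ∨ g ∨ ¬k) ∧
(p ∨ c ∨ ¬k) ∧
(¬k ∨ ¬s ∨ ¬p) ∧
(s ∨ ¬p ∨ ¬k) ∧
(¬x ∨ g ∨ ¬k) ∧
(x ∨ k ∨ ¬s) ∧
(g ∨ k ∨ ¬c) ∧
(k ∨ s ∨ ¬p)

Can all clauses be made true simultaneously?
Yes

Yes, the formula is satisfiable.

One satisfying assignment is: g=True, c=True, k=True, s=True, p=False, x=False

Verification: With this assignment, all 26 clauses evaluate to true.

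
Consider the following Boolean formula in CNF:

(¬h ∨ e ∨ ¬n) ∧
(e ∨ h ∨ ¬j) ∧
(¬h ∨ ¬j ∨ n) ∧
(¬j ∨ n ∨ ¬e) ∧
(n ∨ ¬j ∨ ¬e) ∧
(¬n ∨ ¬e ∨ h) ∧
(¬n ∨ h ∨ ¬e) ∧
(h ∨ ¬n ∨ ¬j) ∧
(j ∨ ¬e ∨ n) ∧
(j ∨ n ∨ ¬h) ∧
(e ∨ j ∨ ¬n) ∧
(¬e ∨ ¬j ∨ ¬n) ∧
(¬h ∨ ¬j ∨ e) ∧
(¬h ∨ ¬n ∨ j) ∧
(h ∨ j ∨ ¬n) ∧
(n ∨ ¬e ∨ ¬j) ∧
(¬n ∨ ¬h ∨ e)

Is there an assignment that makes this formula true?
Yes

Yes, the formula is satisfiable.

One satisfying assignment is: j=False, h=False, e=False, n=False

Verification: With this assignment, all 17 clauses evaluate to true.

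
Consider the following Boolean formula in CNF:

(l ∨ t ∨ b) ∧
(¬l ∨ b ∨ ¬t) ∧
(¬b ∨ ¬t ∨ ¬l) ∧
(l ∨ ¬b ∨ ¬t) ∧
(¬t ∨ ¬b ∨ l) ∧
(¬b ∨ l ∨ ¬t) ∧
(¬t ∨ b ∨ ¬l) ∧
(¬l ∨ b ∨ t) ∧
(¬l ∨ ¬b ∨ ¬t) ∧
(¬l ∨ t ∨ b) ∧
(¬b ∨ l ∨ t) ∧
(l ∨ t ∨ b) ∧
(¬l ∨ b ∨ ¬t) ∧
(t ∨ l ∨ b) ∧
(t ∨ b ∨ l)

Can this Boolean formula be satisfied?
Yes

Yes, the formula is satisfiable.

One satisfying assignment is: l=False, b=False, t=True

Verification: With this assignment, all 15 clauses evaluate to true.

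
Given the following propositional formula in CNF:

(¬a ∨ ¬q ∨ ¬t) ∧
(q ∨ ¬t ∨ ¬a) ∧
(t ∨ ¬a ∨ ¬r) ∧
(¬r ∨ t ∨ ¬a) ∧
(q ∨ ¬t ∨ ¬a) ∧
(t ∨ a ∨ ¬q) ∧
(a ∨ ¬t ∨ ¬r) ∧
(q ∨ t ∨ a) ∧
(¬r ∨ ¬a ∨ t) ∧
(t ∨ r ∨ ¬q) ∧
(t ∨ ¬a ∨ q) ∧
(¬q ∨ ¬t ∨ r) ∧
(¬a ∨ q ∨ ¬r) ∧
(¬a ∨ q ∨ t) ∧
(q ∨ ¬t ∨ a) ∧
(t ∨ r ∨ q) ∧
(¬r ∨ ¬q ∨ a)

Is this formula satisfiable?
No

No, the formula is not satisfiable.

No assignment of truth values to the variables can make all 17 clauses true simultaneously.

The formula is UNSAT (unsatisfiable).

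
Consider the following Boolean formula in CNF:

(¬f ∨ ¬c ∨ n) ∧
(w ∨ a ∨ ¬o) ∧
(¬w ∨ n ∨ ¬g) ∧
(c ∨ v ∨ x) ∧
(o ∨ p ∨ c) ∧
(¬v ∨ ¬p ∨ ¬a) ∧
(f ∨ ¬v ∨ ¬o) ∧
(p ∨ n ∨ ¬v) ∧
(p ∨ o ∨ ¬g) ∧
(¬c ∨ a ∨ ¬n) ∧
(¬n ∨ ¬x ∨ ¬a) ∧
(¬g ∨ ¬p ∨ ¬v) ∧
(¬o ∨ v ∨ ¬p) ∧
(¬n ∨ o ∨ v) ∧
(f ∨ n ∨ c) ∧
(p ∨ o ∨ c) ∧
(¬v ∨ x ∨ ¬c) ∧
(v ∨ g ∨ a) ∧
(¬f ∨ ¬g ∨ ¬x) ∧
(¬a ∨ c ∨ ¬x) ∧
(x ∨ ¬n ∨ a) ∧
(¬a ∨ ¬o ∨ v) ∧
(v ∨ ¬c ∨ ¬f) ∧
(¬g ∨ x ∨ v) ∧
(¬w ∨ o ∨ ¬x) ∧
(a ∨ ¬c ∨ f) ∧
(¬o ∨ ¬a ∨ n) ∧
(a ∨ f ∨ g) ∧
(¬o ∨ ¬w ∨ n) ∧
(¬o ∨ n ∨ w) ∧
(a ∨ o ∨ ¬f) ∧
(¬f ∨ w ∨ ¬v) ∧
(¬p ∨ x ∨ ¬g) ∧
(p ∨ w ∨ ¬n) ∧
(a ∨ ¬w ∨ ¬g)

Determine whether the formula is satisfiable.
Yes

Yes, the formula is satisfiable.

One satisfying assignment is: n=False, v=False, a=True, g=False, x=False, c=True, w=False, o=False, f=False, p=False

Verification: With this assignment, all 35 clauses evaluate to true.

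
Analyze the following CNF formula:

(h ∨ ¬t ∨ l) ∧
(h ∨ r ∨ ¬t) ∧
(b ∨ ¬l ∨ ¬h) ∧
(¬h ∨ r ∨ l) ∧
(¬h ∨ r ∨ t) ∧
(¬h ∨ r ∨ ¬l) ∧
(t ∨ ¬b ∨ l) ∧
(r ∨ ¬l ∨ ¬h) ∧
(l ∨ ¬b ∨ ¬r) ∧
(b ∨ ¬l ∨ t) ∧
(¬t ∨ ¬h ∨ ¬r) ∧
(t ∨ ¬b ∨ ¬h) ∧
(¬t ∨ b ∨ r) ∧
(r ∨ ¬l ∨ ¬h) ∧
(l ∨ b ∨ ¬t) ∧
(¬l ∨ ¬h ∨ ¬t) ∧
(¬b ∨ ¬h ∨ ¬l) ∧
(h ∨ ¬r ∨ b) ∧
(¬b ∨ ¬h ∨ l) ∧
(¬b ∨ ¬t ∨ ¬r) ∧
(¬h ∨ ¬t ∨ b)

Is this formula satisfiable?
Yes

Yes, the formula is satisfiable.

One satisfying assignment is: l=False, t=False, h=False, b=False, r=False

Verification: With this assignment, all 21 clauses evaluate to true.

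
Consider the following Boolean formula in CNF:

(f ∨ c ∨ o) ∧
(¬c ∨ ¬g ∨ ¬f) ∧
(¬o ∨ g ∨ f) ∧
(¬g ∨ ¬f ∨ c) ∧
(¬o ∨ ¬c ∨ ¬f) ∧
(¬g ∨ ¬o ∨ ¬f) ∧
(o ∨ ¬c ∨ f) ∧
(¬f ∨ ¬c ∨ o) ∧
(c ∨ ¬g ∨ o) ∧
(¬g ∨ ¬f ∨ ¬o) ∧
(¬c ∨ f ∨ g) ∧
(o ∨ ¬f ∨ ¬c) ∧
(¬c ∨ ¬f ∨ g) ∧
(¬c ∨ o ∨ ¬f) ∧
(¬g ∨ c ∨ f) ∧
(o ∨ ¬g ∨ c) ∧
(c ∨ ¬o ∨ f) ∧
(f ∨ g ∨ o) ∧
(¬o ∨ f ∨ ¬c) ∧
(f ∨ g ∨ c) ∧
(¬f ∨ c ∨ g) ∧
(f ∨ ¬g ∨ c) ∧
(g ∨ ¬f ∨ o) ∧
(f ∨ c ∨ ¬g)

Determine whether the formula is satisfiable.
No

No, the formula is not satisfiable.

No assignment of truth values to the variables can make all 24 clauses true simultaneously.

The formula is UNSAT (unsatisfiable).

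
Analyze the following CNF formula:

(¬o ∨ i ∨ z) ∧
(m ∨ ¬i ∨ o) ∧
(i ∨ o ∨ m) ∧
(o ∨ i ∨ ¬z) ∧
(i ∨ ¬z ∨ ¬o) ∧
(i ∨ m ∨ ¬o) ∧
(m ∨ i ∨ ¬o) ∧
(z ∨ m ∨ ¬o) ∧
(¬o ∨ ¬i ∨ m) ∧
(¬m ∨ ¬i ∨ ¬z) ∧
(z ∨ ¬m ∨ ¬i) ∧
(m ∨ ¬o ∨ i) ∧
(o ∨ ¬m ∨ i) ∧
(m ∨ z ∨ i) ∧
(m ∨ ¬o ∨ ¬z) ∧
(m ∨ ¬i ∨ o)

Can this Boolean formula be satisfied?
No

No, the formula is not satisfiable.

No assignment of truth values to the variables can make all 16 clauses true simultaneously.

The formula is UNSAT (unsatisfiable).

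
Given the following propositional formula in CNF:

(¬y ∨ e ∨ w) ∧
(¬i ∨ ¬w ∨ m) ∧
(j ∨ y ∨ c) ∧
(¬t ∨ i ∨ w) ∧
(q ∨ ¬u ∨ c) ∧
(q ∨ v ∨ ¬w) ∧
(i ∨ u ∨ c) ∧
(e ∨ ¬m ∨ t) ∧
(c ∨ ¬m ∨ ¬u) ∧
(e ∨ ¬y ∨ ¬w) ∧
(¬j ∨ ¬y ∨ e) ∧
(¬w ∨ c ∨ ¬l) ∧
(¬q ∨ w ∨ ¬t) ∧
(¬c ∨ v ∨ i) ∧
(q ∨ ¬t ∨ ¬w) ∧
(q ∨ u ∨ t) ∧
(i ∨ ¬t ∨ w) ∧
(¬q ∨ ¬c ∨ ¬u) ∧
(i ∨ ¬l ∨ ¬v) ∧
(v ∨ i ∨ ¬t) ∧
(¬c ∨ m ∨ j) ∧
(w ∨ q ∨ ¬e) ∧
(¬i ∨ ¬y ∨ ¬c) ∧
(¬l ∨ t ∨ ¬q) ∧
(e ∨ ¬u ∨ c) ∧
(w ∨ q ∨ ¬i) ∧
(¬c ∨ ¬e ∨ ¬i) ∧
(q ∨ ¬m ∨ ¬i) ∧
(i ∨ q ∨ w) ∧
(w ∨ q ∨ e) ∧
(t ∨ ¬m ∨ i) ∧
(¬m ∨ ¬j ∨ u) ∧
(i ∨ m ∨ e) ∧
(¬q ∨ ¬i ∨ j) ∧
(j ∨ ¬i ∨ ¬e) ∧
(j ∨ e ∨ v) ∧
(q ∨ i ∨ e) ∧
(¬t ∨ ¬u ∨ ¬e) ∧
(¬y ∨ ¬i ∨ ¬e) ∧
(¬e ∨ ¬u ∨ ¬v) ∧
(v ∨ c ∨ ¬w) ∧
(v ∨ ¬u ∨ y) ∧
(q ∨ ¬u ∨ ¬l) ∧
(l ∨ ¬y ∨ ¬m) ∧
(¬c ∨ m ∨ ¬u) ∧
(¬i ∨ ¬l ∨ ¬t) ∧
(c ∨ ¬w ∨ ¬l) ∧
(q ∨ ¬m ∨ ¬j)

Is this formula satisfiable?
Yes

Yes, the formula is satisfiable.

One satisfying assignment is: i=True, y=False, v=True, q=True, j=True, c=False, w=False, t=False, u=False, e=False, l=False, m=False

Verification: With this assignment, all 48 clauses evaluate to true.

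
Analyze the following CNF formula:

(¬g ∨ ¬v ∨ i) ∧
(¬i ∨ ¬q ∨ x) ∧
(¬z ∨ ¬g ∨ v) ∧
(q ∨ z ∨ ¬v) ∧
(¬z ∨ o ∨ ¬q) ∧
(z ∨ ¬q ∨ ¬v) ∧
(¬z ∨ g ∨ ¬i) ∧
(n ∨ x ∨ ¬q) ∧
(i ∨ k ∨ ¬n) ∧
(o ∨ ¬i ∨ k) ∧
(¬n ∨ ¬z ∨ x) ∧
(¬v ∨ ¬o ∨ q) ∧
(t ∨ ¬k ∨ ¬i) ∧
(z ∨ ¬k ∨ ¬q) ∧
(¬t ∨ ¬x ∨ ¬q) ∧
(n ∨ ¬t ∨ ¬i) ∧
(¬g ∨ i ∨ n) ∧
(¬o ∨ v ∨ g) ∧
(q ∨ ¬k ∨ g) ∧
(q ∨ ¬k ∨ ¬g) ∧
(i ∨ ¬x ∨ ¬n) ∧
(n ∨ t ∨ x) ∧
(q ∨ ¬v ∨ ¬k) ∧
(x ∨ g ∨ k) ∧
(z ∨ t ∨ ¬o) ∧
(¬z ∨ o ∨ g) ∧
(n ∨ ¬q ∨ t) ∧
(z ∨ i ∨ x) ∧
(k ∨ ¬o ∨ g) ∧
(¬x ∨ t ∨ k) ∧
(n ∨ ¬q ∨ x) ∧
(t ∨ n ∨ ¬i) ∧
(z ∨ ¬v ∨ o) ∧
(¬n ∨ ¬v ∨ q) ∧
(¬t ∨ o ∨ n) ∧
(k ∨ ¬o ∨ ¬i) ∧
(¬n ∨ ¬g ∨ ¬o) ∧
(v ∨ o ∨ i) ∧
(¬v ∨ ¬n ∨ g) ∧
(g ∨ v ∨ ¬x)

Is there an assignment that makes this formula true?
No

No, the formula is not satisfiable.

No assignment of truth values to the variables can make all 40 clauses true simultaneously.

The formula is UNSAT (unsatisfiable).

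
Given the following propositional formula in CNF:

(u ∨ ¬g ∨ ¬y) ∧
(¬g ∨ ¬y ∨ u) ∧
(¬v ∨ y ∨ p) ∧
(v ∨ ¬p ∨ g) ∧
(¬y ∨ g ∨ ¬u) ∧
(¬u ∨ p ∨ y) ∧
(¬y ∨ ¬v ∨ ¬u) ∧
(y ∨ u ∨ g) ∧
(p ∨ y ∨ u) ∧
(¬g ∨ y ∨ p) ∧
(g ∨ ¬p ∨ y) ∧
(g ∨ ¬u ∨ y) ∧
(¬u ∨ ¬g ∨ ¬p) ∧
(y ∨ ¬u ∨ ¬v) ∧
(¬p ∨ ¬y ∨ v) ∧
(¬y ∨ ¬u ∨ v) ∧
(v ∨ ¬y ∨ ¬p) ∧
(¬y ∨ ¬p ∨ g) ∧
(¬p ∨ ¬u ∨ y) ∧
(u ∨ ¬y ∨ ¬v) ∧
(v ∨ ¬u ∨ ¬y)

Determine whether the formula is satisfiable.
Yes

Yes, the formula is satisfiable.

One satisfying assignment is: y=False, v=False, g=True, u=False, p=True

Verification: With this assignment, all 21 clauses evaluate to true.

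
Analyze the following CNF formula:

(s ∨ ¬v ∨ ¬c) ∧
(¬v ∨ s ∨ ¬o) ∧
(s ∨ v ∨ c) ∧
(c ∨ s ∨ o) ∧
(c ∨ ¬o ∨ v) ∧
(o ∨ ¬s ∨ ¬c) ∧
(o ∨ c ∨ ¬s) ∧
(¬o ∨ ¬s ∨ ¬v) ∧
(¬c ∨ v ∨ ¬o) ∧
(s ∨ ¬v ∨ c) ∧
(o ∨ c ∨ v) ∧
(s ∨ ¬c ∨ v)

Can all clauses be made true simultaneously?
No

No, the formula is not satisfiable.

No assignment of truth values to the variables can make all 12 clauses true simultaneously.

The formula is UNSAT (unsatisfiable).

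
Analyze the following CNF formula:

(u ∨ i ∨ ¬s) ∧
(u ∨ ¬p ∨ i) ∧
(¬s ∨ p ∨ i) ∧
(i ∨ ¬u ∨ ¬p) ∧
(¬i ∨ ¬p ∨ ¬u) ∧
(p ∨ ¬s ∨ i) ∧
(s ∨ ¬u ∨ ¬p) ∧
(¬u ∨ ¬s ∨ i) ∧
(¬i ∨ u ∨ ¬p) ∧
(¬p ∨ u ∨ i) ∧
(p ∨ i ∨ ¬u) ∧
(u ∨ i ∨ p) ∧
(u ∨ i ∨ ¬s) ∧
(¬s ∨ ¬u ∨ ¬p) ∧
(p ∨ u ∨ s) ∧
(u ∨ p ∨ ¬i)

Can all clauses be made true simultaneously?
Yes

Yes, the formula is satisfiable.

One satisfying assignment is: u=True, p=False, s=False, i=True

Verification: With this assignment, all 16 clauses evaluate to true.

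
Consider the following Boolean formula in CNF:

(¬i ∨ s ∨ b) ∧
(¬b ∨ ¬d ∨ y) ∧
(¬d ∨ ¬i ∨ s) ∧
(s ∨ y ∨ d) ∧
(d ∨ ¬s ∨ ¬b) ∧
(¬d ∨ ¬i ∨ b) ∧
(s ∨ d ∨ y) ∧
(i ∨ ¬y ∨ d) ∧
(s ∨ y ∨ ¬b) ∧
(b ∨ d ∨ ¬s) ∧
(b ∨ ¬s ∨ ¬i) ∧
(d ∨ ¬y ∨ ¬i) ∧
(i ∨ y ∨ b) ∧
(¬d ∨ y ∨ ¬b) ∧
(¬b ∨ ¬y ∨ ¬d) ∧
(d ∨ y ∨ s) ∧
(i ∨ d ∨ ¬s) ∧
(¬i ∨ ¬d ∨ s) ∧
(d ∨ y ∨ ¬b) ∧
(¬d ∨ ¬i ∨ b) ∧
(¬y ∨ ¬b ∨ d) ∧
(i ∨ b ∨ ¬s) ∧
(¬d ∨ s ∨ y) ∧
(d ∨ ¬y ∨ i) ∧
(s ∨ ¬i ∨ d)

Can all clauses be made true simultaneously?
Yes

Yes, the formula is satisfiable.

One satisfying assignment is: y=True, s=False, i=False, b=False, d=True

Verification: With this assignment, all 25 clauses evaluate to true.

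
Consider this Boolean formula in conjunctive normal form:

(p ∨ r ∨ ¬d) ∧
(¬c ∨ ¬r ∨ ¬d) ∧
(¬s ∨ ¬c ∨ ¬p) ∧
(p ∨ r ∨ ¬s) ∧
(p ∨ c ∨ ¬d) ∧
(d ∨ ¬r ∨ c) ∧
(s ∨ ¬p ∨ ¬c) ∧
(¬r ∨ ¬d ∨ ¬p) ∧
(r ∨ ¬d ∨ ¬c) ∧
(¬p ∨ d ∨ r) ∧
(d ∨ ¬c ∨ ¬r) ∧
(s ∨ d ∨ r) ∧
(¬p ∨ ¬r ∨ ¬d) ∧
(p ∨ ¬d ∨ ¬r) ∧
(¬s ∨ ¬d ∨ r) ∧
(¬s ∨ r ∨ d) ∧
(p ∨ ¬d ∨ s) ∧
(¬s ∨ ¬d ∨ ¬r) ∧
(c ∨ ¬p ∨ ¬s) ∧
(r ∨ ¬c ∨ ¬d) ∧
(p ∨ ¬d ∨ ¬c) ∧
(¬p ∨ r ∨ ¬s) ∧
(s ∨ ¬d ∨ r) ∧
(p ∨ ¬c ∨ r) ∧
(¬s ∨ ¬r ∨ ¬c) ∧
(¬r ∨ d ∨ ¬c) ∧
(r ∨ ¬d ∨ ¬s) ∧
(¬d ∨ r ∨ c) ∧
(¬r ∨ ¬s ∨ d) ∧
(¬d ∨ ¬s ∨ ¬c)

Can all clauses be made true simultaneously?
No

No, the formula is not satisfiable.

No assignment of truth values to the variables can make all 30 clauses true simultaneously.

The formula is UNSAT (unsatisfiable).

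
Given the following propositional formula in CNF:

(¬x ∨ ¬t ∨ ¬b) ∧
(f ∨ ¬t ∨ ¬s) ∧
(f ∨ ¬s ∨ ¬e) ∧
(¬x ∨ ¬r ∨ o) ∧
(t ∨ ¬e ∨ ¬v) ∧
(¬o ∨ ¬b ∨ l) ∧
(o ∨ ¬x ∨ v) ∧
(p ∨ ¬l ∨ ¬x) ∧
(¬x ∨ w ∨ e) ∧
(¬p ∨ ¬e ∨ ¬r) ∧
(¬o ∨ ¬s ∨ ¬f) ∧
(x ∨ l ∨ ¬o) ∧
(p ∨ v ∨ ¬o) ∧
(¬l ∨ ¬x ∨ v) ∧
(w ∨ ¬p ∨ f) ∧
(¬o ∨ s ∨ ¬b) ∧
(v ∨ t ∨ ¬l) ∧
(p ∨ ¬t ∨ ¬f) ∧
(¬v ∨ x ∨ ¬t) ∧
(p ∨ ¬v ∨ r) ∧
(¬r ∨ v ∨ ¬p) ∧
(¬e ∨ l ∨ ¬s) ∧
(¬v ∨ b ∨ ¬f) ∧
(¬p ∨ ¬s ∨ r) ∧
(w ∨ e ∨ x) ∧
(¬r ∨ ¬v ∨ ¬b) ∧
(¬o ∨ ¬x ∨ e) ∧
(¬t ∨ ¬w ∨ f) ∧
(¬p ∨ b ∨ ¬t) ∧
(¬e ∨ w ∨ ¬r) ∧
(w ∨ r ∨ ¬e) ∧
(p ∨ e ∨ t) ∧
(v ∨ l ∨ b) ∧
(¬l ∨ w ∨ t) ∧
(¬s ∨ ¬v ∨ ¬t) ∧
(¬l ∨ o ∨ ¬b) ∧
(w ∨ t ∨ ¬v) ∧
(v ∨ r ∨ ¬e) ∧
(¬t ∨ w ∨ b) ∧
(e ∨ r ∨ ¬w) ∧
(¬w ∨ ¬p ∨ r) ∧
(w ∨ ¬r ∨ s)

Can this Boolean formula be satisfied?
Yes

Yes, the formula is satisfiable.

One satisfying assignment is: w=True, e=False, v=True, t=False, l=False, b=False, p=True, r=True, f=False, s=True, x=False, o=False

Verification: With this assignment, all 42 clauses evaluate to true.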